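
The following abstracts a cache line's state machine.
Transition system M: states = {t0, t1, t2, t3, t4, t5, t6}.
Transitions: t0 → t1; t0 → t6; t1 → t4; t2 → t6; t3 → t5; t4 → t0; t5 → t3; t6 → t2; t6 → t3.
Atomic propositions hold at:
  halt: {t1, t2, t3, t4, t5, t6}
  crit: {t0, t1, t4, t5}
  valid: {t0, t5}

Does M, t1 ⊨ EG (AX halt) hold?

No

Sat(AX halt) = {s : every successor in {t1, t2, t3, t4, t5, t6}} = {t0, t1, t2, t3, t5, t6}
EG (AX halt): greatest fixpoint, start Z0 = {t0, t1, t2, t3, t5, t6}, keep only states in Sat with some successor in Z. Z1 = {t0, t2, t3, t5, t6}; fixed.
Sat(EG (AX halt)) = {t0, t2, t3, t5, t6}
t1 ∉ Sat(EG (AX halt)) = {t0, t2, t3, t5, t6}, so the formula does not hold at t1.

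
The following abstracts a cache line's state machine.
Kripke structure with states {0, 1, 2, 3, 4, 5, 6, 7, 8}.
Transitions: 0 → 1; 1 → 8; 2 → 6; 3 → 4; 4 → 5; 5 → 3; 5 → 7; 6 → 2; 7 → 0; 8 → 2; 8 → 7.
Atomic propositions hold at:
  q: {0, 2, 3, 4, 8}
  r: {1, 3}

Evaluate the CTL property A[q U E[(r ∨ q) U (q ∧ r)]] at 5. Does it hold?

No

Sat(r ∨ q) = {0, 1, 2, 3, 4, 8}
Sat(q ∧ r) = {3}
E[(r ∨ q) U (q ∧ r)]: least fixpoint, start Z0 = Sat((q ∧ r)) = {3}, add states in Sat(r ∨ q) with some successor in Z. Already a fixed point.
Sat(E[(r ∨ q) U (q ∧ r)]) = {3}
A[q U E[(r ∨ q) U (q ∧ r)]]: least fixpoint, start Z0 = Sat(E[(r ∨ q) U (q ∧ r)]) = {3}, add states in Sat(q) with every successor in Z. Already a fixed point.
Sat(A[q U E[(r ∨ q) U (q ∧ r)]]) = {3}
5 ∉ Sat(A[q U E[(r ∨ q) U (q ∧ r)]]) = {3}, so the formula does not hold at 5.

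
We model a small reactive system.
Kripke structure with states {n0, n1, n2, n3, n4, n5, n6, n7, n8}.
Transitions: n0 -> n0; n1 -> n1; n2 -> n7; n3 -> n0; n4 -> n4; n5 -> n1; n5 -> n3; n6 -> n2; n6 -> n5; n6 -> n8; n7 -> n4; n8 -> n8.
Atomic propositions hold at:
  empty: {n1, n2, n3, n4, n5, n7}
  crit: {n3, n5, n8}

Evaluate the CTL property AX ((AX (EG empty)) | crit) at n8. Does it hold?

Yes

EG empty: greatest fixpoint, start Z0 = {n1, n2, n3, n4, n5, n7}, keep only states in Sat with some successor in Z. Z1 = {n1, n2, n4, n5, n7}; fixed.
Sat(EG empty) = {n1, n2, n4, n5, n7}
Sat(AX (EG empty)) = {s : every successor in {n1, n2, n4, n5, n7}} = {n1, n2, n4, n7}
Sat((AX (EG empty)) | crit) = {n1, n2, n3, n4, n5, n7, n8}
Sat(AX ((AX (EG empty)) | crit)) = {s : every successor in {n1, n2, n3, n4, n5, n7, n8}} = {n1, n2, n4, n5, n6, n7, n8}
n8 ∈ Sat(AX ((AX (EG empty)) | crit)) = {n1, n2, n4, n5, n6, n7, n8}, so the formula holds at n8.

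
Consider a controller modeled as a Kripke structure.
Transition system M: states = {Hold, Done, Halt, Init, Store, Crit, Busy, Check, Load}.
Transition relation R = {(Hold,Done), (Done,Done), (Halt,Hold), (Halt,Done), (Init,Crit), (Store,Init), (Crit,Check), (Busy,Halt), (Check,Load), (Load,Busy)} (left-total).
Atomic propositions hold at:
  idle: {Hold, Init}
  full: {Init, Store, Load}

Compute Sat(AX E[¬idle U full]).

{Init, Store, Crit, Check}

Sat(¬idle) = {Done, Halt, Store, Crit, Busy, Check, Load}
E[¬idle U full]: least fixpoint, start Z0 = Sat(full) = {Init, Store, Load}, add states in Sat(¬idle) with some successor in Z. Z1 = {Init, Store, Check, Load}; Z2 = {Init, Store, Crit, Check, Load}; fixed.
Sat(E[¬idle U full]) = {Init, Store, Crit, Check, Load}
Sat(AX E[¬idle U full]) = {s : every successor in {Init, Store, Crit, Check, Load}} = {Init, Store, Crit, Check}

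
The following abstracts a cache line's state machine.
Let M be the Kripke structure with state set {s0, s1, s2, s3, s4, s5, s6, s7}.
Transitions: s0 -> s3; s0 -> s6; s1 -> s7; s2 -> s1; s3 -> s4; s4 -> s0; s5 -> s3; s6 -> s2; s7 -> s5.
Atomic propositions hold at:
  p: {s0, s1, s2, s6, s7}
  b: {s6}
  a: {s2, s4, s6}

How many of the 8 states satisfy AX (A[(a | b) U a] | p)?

5

Sat(a | b) = {s2, s4, s6}
A[(a | b) U a]: least fixpoint, start Z0 = Sat(a) = {s2, s4, s6}, add states in Sat(a | b) with every successor in Z. Already a fixed point.
Sat(A[(a | b) U a]) = {s2, s4, s6}
Sat(A[(a | b) U a] | p) = {s0, s1, s2, s4, s6, s7}
Sat(AX (A[(a | b) U a] | p)) = {s : every successor in {s0, s1, s2, s4, s6, s7}} = {s1, s2, s3, s4, s6}
|Sat(AX (A[(a | b) U a] | p))| = |{s1, s2, s3, s4, s6}| = 5.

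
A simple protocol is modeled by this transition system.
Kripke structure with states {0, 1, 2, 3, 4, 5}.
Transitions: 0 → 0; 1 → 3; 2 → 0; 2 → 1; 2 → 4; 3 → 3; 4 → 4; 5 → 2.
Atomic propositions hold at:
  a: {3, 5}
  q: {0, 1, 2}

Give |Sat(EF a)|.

4

EF a: least fixpoint, start Z0 = {3, 5}, add states with some successor in Z. Z1 = {1, 3, 5}; Z2 = {1, 2, 3, 5}; fixed.
Sat(EF a) = {1, 2, 3, 5}
|Sat(EF a)| = |{1, 2, 3, 5}| = 4.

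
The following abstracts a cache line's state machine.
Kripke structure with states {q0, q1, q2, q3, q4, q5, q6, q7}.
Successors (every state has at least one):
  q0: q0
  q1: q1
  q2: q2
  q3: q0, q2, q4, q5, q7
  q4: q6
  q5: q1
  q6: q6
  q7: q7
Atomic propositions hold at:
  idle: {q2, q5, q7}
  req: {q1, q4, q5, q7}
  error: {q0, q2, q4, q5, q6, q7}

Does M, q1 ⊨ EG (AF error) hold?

No

AF error: least fixpoint, start Z0 = {q0, q2, q4, q5, q6, q7}, add states with every successor in Z. Z1 = {q0, q2, q3, q4, q5, q6, q7}; fixed.
Sat(AF error) = {q0, q2, q3, q4, q5, q6, q7}
EG (AF error): greatest fixpoint, start Z0 = {q0, q2, q3, q4, q5, q6, q7}, keep only states in Sat with some successor in Z. Z1 = {q0, q2, q3, q4, q6, q7}; fixed.
Sat(EG (AF error)) = {q0, q2, q3, q4, q6, q7}
q1 ∉ Sat(EG (AF error)) = {q0, q2, q3, q4, q6, q7}, so the formula does not hold at q1.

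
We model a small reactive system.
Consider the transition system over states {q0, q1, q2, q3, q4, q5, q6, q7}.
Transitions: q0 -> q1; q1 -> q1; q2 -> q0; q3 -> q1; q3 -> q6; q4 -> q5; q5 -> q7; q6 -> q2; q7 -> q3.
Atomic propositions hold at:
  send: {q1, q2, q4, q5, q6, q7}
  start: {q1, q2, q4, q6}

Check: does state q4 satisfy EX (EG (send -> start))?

No

Sat(send -> start) = {q0, q1, q2, q3, q4, q6}
EG (send -> start): greatest fixpoint, start Z0 = {q0, q1, q2, q3, q4, q6}, keep only states in Sat with some successor in Z. Z1 = {q0, q1, q2, q3, q6}; fixed.
Sat(EG (send -> start)) = {q0, q1, q2, q3, q6}
Sat(EX (EG (send -> start))) = {s : some successor in {q0, q1, q2, q3, q6}} = {q0, q1, q2, q3, q6, q7}
q4 ∉ Sat(EX (EG (send -> start))) = {q0, q1, q2, q3, q6, q7}, so the formula does not hold at q4.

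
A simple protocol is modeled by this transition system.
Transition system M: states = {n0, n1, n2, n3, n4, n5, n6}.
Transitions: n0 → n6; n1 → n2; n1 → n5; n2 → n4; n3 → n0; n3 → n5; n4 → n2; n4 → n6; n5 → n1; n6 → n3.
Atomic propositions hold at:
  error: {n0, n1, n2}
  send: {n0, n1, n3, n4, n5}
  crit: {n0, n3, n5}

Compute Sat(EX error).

{n1, n3, n4, n5}

Sat(EX error) = {s : some successor in {n0, n1, n2}} = {n1, n3, n4, n5}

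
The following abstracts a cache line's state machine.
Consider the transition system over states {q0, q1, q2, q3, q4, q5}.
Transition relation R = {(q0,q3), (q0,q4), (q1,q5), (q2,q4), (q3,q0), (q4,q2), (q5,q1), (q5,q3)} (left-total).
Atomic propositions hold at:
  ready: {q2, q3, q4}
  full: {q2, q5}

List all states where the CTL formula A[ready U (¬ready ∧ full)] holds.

{q5}

Sat(¬ready) = {q0, q1, q5}
Sat(¬ready ∧ full) = {q5}
A[ready U (¬ready ∧ full)]: least fixpoint, start Z0 = Sat((¬ready ∧ full)) = {q5}, add states in Sat(ready) with every successor in Z. Already a fixed point.
Sat(A[ready U (¬ready ∧ full)]) = {q5}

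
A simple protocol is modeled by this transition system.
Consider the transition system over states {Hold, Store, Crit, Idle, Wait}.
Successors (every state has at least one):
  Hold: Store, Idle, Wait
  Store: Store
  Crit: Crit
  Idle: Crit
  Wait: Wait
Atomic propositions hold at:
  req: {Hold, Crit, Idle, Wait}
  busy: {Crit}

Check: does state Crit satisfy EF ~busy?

Sat(~busy) = {Hold, Store, Idle, Wait}
EF ~busy: least fixpoint, start Z0 = {Hold, Store, Idle, Wait}, add states with some successor in Z. Already a fixed point.
Sat(EF ~busy) = {Hold, Store, Idle, Wait}
Crit ∉ Sat(EF ~busy) = {Hold, Store, Idle, Wait}, so the formula does not hold at Crit.

No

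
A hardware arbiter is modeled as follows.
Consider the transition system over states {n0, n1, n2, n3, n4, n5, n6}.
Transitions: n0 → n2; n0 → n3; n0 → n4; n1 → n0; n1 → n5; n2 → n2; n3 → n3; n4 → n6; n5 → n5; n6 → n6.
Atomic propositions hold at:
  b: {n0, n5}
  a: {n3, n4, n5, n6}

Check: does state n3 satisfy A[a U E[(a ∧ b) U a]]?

Sat(a ∧ b) = {n5}
E[(a ∧ b) U a]: least fixpoint, start Z0 = Sat(a) = {n3, n4, n5, n6}, add states in Sat(a ∧ b) with some successor in Z. Already a fixed point.
Sat(E[(a ∧ b) U a]) = {n3, n4, n5, n6}
A[a U E[(a ∧ b) U a]]: least fixpoint, start Z0 = Sat(E[(a ∧ b) U a]) = {n3, n4, n5, n6}, add states in Sat(a) with every successor in Z. Already a fixed point.
Sat(A[a U E[(a ∧ b) U a]]) = {n3, n4, n5, n6}
n3 ∈ Sat(A[a U E[(a ∧ b) U a]]) = {n3, n4, n5, n6}, so the formula holds at n3.

Yes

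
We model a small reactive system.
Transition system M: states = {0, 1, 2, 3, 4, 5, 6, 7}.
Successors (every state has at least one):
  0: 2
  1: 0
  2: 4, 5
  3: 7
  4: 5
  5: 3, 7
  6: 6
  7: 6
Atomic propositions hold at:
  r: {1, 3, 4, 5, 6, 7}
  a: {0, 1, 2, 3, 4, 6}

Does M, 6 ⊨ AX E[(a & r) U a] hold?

Yes

Sat(a & r) = {1, 3, 4, 6}
E[(a & r) U a]: least fixpoint, start Z0 = Sat(a) = {0, 1, 2, 3, 4, 6}, add states in Sat(a & r) with some successor in Z. Already a fixed point.
Sat(E[(a & r) U a]) = {0, 1, 2, 3, 4, 6}
Sat(AX E[(a & r) U a]) = {s : every successor in {0, 1, 2, 3, 4, 6}} = {0, 1, 6, 7}
6 ∈ Sat(AX E[(a & r) U a]) = {0, 1, 6, 7}, so the formula holds at 6.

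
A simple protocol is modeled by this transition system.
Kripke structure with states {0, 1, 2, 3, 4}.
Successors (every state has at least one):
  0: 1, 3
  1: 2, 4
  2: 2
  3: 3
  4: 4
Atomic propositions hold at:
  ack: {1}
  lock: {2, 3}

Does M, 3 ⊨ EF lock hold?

Yes

EF lock: least fixpoint, start Z0 = {2, 3}, add states with some successor in Z. Z1 = {0, 1, 2, 3}; fixed.
Sat(EF lock) = {0, 1, 2, 3}
3 ∈ Sat(EF lock) = {0, 1, 2, 3}, so the formula holds at 3.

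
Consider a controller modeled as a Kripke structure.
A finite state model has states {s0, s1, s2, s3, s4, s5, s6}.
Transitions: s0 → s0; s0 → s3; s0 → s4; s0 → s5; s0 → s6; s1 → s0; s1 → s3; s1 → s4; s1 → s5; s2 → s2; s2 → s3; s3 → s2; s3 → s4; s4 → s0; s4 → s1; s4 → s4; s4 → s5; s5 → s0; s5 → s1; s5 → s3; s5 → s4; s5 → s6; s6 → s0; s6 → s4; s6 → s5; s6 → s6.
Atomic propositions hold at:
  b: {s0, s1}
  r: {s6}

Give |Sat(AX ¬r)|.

Sat(¬r) = {s0, s1, s2, s3, s4, s5}
Sat(AX ¬r) = {s : every successor in {s0, s1, s2, s3, s4, s5}} = {s1, s2, s3, s4}
|Sat(AX ¬r)| = |{s1, s2, s3, s4}| = 4.

4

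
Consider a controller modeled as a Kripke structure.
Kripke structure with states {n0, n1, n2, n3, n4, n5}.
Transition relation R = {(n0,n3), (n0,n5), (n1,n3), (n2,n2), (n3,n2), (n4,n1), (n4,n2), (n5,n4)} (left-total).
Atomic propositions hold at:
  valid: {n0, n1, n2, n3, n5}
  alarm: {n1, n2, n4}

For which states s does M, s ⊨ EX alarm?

Sat(EX alarm) = {s : some successor in {n1, n2, n4}} = {n2, n3, n4, n5}

{n2, n3, n4, n5}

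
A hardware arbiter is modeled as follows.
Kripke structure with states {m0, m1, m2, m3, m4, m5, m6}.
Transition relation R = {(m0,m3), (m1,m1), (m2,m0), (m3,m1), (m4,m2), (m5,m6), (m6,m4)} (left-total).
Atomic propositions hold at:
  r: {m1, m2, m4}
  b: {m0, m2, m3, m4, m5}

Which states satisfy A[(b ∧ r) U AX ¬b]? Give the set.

Sat(b ∧ r) = {m2, m4}
Sat(¬b) = {m1, m6}
Sat(AX ¬b) = {s : every successor in {m1, m6}} = {m1, m3, m5}
A[(b ∧ r) U AX ¬b]: least fixpoint, start Z0 = Sat(AX ¬b) = {m1, m3, m5}, add states in Sat(b ∧ r) with every successor in Z. Already a fixed point.
Sat(A[(b ∧ r) U AX ¬b]) = {m1, m3, m5}

{m1, m3, m5}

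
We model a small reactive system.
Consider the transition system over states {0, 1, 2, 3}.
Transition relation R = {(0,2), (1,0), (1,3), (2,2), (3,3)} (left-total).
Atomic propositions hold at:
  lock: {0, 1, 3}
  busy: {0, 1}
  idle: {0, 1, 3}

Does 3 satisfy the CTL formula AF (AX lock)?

Yes

Sat(AX lock) = {s : every successor in {0, 1, 3}} = {1, 3}
AF (AX lock): least fixpoint, start Z0 = {1, 3}, add states with every successor in Z. Already a fixed point.
Sat(AF (AX lock)) = {1, 3}
3 ∈ Sat(AF (AX lock)) = {1, 3}, so the formula holds at 3.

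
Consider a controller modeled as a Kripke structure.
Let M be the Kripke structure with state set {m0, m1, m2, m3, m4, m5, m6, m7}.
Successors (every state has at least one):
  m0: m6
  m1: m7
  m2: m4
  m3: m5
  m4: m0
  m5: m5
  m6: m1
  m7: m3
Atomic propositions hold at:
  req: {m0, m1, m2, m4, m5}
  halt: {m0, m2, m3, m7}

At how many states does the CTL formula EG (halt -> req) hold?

Sat(halt -> req) = {m0, m1, m2, m4, m5, m6}
EG (halt -> req): greatest fixpoint, start Z0 = {m0, m1, m2, m4, m5, m6}, keep only states in Sat with some successor in Z. Z1 = {m0, m2, m4, m5, m6}; Z2 = {m0, m2, m4, m5}; Z3 = {m2, m4, m5}; Z4 = {m2, m5}; Z5 = {m5}; fixed.
Sat(EG (halt -> req)) = {m5}
|Sat(EG (halt -> req))| = |{m5}| = 1.

1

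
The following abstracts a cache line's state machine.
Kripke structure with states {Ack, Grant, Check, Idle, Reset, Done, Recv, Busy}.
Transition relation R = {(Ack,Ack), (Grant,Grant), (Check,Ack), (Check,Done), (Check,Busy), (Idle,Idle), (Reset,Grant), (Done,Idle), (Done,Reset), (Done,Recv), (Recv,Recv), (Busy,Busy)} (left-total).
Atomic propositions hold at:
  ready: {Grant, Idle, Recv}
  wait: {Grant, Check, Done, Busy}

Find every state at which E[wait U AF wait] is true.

AF wait: least fixpoint, start Z0 = {Grant, Check, Done, Busy}, add states with every successor in Z. Z1 = {Grant, Check, Reset, Done, Busy}; fixed.
Sat(AF wait) = {Grant, Check, Reset, Done, Busy}
E[wait U AF wait]: least fixpoint, start Z0 = Sat(AF wait) = {Grant, Check, Reset, Done, Busy}, add states in Sat(wait) with some successor in Z. Already a fixed point.
Sat(E[wait U AF wait]) = {Grant, Check, Reset, Done, Busy}

{Grant, Check, Reset, Done, Busy}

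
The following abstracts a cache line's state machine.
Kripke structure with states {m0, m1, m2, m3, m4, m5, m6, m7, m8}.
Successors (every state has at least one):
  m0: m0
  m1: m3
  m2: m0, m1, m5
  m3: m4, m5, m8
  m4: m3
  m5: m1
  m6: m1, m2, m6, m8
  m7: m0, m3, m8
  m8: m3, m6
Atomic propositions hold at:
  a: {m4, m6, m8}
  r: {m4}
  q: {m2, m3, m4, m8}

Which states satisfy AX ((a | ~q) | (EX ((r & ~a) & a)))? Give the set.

{m0, m2, m3, m5}

Sat(~q) = {m0, m1, m5, m6, m7}
Sat(a | ~q) = {m0, m1, m4, m5, m6, m7, m8}
Sat(~a) = {m0, m1, m2, m3, m5, m7}
Sat(r & ~a) = ∅
Sat((r & ~a) & a) = ∅
Sat(EX ((r & ~a) & a)) = {s : some successor in ∅} = ∅
Sat((a | ~q) | (EX ((r & ~a) & a))) = {m0, m1, m4, m5, m6, m7, m8}
Sat(AX ((a | ~q) | (EX ((r & ~a) & a)))) = {s : every successor in {m0, m1, m4, m5, m6, m7, m8}} = {m0, m2, m3, m5}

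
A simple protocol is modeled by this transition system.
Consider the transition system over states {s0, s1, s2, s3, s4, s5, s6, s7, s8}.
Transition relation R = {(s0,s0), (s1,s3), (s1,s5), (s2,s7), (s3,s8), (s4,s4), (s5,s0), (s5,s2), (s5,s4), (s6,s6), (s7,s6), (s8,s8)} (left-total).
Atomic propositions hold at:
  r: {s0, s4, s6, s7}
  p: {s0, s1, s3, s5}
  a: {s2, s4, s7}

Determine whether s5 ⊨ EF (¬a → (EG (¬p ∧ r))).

Yes

Sat(¬a) = {s0, s1, s3, s5, s6, s8}
Sat(¬p) = {s2, s4, s6, s7, s8}
Sat(¬p ∧ r) = {s4, s6, s7}
EG (¬p ∧ r): greatest fixpoint, start Z0 = {s4, s6, s7}, keep only states in Sat with some successor in Z. Already a fixed point.
Sat(EG (¬p ∧ r)) = {s4, s6, s7}
Sat(¬a → (EG (¬p ∧ r))) = {s2, s4, s6, s7}
EF (¬a → (EG (¬p ∧ r))): least fixpoint, start Z0 = {s2, s4, s6, s7}, add states with some successor in Z. Z1 = {s2, s4, s5, s6, s7}; Z2 = {s1, s2, s4, s5, s6, s7}; fixed.
Sat(EF (¬a → (EG (¬p ∧ r)))) = {s1, s2, s4, s5, s6, s7}
s5 ∈ Sat(EF (¬a → (EG (¬p ∧ r)))) = {s1, s2, s4, s5, s6, s7}, so the formula holds at s5.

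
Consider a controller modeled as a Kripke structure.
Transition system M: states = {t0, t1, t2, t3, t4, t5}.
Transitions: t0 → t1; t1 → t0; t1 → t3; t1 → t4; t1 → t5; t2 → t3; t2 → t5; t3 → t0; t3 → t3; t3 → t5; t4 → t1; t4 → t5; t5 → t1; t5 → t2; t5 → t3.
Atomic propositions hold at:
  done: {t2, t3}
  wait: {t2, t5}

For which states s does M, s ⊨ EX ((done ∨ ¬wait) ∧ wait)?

Sat(¬wait) = {t0, t1, t3, t4}
Sat(done ∨ ¬wait) = {t0, t1, t2, t3, t4}
Sat((done ∨ ¬wait) ∧ wait) = {t2}
Sat(EX ((done ∨ ¬wait) ∧ wait)) = {s : some successor in {t2}} = {t5}

{t5}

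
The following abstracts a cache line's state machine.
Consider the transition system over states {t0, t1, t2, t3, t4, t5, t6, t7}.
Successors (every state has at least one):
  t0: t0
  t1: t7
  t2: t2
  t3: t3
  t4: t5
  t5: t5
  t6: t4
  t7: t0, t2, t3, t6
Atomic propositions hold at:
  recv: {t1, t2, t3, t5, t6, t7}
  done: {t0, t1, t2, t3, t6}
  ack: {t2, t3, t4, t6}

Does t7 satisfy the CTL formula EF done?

EF done: least fixpoint, start Z0 = {t0, t1, t2, t3, t6}, add states with some successor in Z. Z1 = {t0, t1, t2, t3, t6, t7}; fixed.
Sat(EF done) = {t0, t1, t2, t3, t6, t7}
t7 ∈ Sat(EF done) = {t0, t1, t2, t3, t6, t7}, so the formula holds at t7.

Yes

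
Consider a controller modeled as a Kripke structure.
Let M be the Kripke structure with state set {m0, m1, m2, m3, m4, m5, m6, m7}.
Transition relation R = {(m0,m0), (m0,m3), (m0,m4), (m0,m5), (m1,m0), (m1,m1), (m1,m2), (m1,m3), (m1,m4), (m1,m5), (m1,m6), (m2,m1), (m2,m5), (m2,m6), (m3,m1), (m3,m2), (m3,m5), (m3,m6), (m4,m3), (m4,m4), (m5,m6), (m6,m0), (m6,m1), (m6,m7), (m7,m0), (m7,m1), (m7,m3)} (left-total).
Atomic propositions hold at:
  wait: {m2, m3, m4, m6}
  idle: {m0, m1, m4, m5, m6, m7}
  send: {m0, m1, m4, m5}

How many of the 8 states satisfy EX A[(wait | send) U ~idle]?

5

Sat(wait | send) = {m0, m1, m2, m3, m4, m5, m6}
Sat(~idle) = {m2, m3}
A[(wait | send) U ~idle]: least fixpoint, start Z0 = Sat(~idle) = {m2, m3}, add states in Sat(wait | send) with every successor in Z. Already a fixed point.
Sat(A[(wait | send) U ~idle]) = {m2, m3}
Sat(EX A[(wait | send) U ~idle]) = {s : some successor in {m2, m3}} = {m0, m1, m3, m4, m7}
|Sat(EX A[(wait | send) U ~idle])| = |{m0, m1, m3, m4, m7}| = 5.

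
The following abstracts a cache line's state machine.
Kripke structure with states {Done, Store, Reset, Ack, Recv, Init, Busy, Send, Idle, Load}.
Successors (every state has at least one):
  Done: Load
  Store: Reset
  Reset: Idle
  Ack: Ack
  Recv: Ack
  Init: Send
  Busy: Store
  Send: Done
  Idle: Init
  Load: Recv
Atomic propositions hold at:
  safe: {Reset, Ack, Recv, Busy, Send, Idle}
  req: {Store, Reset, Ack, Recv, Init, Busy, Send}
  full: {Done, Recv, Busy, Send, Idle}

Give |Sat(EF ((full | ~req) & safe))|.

Sat(~req) = {Done, Idle, Load}
Sat(full | ~req) = {Done, Recv, Busy, Send, Idle, Load}
Sat((full | ~req) & safe) = {Recv, Busy, Send, Idle}
EF ((full | ~req) & safe): least fixpoint, start Z0 = {Recv, Busy, Send, Idle}, add states with some successor in Z. Z1 = {Reset, Recv, Init, Busy, Send, Idle, Load}; Z2 = {Done, Store, Reset, Recv, Init, Busy, Send, Idle, Load}; fixed.
Sat(EF ((full | ~req) & safe)) = {Done, Store, Reset, Recv, Init, Busy, Send, Idle, Load}
|Sat(EF ((full | ~req) & safe))| = |{Done, Store, Reset, Recv, Init, Busy, Send, Idle, Load}| = 9.

9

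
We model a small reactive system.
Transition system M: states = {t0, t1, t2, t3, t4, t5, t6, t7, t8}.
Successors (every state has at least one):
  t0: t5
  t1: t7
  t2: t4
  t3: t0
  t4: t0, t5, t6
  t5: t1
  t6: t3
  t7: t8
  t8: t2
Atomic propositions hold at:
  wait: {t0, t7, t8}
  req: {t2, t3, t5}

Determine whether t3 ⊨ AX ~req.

Yes

Sat(~req) = {t0, t1, t4, t6, t7, t8}
Sat(AX ~req) = {s : every successor in {t0, t1, t4, t6, t7, t8}} = {t1, t2, t3, t5, t7}
t3 ∈ Sat(AX ~req) = {t1, t2, t3, t5, t7}, so the formula holds at t3.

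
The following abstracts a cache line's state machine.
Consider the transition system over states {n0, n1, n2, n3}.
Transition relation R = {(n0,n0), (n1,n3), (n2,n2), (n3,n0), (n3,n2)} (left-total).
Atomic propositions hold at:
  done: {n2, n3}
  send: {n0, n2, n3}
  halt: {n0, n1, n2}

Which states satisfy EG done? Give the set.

{n2, n3}

EG done: greatest fixpoint, start Z0 = {n2, n3}, keep only states in Sat with some successor in Z. Already a fixed point.
Sat(EG done) = {n2, n3}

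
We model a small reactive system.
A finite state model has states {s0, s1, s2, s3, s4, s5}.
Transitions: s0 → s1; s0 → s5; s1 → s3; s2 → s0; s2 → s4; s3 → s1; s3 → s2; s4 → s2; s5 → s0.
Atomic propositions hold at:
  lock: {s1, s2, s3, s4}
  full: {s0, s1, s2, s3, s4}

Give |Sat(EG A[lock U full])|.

5

A[lock U full]: least fixpoint, start Z0 = Sat(full) = {s0, s1, s2, s3, s4}, add states in Sat(lock) with every successor in Z. Already a fixed point.
Sat(A[lock U full]) = {s0, s1, s2, s3, s4}
EG A[lock U full]: greatest fixpoint, start Z0 = {s0, s1, s2, s3, s4}, keep only states in Sat with some successor in Z. Already a fixed point.
Sat(EG A[lock U full]) = {s0, s1, s2, s3, s4}
|Sat(EG A[lock U full])| = |{s0, s1, s2, s3, s4}| = 5.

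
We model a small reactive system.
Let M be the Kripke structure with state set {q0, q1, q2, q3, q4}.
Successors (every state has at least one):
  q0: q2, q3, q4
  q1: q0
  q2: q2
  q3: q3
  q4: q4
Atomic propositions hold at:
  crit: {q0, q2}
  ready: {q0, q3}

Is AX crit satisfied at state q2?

Yes

Sat(AX crit) = {s : every successor in {q0, q2}} = {q1, q2}
q2 ∈ Sat(AX crit) = {q1, q2}, so the formula holds at q2.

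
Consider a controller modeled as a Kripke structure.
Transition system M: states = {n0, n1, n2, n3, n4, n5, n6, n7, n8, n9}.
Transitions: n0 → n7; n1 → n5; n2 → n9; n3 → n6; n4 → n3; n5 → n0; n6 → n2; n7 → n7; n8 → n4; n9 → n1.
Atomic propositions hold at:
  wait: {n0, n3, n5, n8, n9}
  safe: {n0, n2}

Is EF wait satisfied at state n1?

Yes

EF wait: least fixpoint, start Z0 = {n0, n3, n5, n8, n9}, add states with some successor in Z. Z1 = {n0, n1, n2, n3, n4, n5, n8, n9}; Z2 = {n0, n1, n2, n3, n4, n5, n6, n8, n9}; fixed.
Sat(EF wait) = {n0, n1, n2, n3, n4, n5, n6, n8, n9}
n1 ∈ Sat(EF wait) = {n0, n1, n2, n3, n4, n5, n6, n8, n9}, so the formula holds at n1.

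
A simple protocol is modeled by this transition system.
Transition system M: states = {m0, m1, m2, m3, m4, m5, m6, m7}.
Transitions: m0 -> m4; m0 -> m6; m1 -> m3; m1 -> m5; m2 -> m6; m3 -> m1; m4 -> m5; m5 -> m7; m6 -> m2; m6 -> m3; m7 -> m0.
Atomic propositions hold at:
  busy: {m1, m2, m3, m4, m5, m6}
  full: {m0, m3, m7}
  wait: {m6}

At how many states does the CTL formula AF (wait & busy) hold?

2

Sat(wait & busy) = {m6}
AF (wait & busy): least fixpoint, start Z0 = {m6}, add states with every successor in Z. Z1 = {m2, m6}; fixed.
Sat(AF (wait & busy)) = {m2, m6}
|Sat(AF (wait & busy))| = |{m2, m6}| = 2.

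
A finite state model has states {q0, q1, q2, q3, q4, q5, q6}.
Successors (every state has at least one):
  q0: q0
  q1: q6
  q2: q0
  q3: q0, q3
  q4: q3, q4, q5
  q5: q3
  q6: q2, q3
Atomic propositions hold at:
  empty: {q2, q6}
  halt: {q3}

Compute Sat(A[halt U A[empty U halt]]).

{q3}

A[empty U halt]: least fixpoint, start Z0 = Sat(halt) = {q3}, add states in Sat(empty) with every successor in Z. Already a fixed point.
Sat(A[empty U halt]) = {q3}
A[halt U A[empty U halt]]: least fixpoint, start Z0 = Sat(A[empty U halt]) = {q3}, add states in Sat(halt) with every successor in Z. Already a fixed point.
Sat(A[halt U A[empty U halt]]) = {q3}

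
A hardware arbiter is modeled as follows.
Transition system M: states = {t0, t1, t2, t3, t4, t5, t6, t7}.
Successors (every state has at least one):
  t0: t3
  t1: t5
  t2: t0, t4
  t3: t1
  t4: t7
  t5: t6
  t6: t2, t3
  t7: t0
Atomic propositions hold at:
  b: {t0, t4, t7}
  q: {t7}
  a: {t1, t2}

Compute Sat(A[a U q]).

{t7}

A[a U q]: least fixpoint, start Z0 = Sat(q) = {t7}, add states in Sat(a) with every successor in Z. Already a fixed point.
Sat(A[a U q]) = {t7}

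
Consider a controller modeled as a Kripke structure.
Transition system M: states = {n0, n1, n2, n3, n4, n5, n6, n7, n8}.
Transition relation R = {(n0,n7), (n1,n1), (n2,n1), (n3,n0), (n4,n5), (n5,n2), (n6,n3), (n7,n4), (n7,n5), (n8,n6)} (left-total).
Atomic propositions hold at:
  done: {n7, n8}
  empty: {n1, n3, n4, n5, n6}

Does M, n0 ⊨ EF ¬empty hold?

Sat(¬empty) = {n0, n2, n7, n8}
EF ¬empty: least fixpoint, start Z0 = {n0, n2, n7, n8}, add states with some successor in Z. Z1 = {n0, n2, n3, n5, n7, n8}; Z2 = {n0, n2, n3, n4, n5, n6, n7, n8}; fixed.
Sat(EF ¬empty) = {n0, n2, n3, n4, n5, n6, n7, n8}
n0 ∈ Sat(EF ¬empty) = {n0, n2, n3, n4, n5, n6, n7, n8}, so the formula holds at n0.

Yes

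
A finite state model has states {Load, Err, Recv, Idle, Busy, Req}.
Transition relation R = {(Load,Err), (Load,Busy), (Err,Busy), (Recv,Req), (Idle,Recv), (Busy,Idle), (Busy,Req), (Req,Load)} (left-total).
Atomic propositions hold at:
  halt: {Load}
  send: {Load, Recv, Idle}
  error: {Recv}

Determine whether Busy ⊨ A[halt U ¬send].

Sat(¬send) = {Err, Busy, Req}
A[halt U ¬send]: least fixpoint, start Z0 = Sat(¬send) = {Err, Busy, Req}, add states in Sat(halt) with every successor in Z. Z1 = {Load, Err, Busy, Req}; fixed.
Sat(A[halt U ¬send]) = {Load, Err, Busy, Req}
Busy ∈ Sat(A[halt U ¬send]) = {Load, Err, Busy, Req}, so the formula holds at Busy.

Yes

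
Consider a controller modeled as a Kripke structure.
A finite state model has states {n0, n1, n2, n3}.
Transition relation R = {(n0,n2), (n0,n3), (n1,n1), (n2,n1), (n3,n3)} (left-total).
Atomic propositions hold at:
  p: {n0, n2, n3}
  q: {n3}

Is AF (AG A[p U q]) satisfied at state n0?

A[p U q]: least fixpoint, start Z0 = Sat(q) = {n3}, add states in Sat(p) with every successor in Z. Already a fixed point.
Sat(A[p U q]) = {n3}
AG A[p U q]: greatest fixpoint, start Z0 = {n3}, keep only states in Sat with every successor in Z. Already a fixed point.
Sat(AG A[p U q]) = {n3}
AF (AG A[p U q]): least fixpoint, start Z0 = {n3}, add states with every successor in Z. Already a fixed point.
Sat(AF (AG A[p U q])) = {n3}
n0 ∉ Sat(AF (AG A[p U q])) = {n3}, so the formula does not hold at n0.

No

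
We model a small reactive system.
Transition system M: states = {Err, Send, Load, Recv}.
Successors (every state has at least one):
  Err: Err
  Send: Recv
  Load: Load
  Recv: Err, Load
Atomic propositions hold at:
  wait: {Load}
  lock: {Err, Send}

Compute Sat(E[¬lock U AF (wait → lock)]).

{Err, Send, Recv}

Sat(¬lock) = {Load, Recv}
Sat(wait → lock) = {Err, Send, Recv}
AF (wait → lock): least fixpoint, start Z0 = {Err, Send, Recv}, add states with every successor in Z. Already a fixed point.
Sat(AF (wait → lock)) = {Err, Send, Recv}
E[¬lock U AF (wait → lock)]: least fixpoint, start Z0 = Sat(AF (wait → lock)) = {Err, Send, Recv}, add states in Sat(¬lock) with some successor in Z. Already a fixed point.
Sat(E[¬lock U AF (wait → lock)]) = {Err, Send, Recv}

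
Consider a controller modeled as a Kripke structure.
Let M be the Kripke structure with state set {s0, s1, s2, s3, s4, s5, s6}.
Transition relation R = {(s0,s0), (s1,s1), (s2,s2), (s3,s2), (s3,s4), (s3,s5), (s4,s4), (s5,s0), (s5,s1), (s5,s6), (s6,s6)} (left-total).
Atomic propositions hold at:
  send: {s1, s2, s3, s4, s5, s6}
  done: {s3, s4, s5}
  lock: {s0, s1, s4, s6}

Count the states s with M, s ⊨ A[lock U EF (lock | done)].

Sat(lock | done) = {s0, s1, s3, s4, s5, s6}
EF (lock | done): least fixpoint, start Z0 = {s0, s1, s3, s4, s5, s6}, add states with some successor in Z. Already a fixed point.
Sat(EF (lock | done)) = {s0, s1, s3, s4, s5, s6}
A[lock U EF (lock | done)]: least fixpoint, start Z0 = Sat(EF (lock | done)) = {s0, s1, s3, s4, s5, s6}, add states in Sat(lock) with every successor in Z. Already a fixed point.
Sat(A[lock U EF (lock | done)]) = {s0, s1, s3, s4, s5, s6}
|Sat(A[lock U EF (lock | done)])| = |{s0, s1, s3, s4, s5, s6}| = 6.

6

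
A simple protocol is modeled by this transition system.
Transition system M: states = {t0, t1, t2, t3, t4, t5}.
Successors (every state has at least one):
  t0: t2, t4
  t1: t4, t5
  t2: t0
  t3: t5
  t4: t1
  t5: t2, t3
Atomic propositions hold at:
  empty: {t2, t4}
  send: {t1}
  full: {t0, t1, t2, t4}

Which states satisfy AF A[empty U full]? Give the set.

A[empty U full]: least fixpoint, start Z0 = Sat(full) = {t0, t1, t2, t4}, add states in Sat(empty) with every successor in Z. Already a fixed point.
Sat(A[empty U full]) = {t0, t1, t2, t4}
AF A[empty U full]: least fixpoint, start Z0 = {t0, t1, t2, t4}, add states with every successor in Z. Already a fixed point.
Sat(AF A[empty U full]) = {t0, t1, t2, t4}

{t0, t1, t2, t4}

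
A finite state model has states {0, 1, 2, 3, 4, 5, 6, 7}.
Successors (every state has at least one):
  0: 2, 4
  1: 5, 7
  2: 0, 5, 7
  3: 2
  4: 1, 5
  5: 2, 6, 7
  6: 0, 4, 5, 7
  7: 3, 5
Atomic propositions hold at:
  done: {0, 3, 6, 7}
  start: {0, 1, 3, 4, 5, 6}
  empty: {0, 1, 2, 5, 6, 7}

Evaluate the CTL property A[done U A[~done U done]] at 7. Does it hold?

Sat(~done) = {1, 2, 4, 5}
A[~done U done]: least fixpoint, start Z0 = Sat(done) = {0, 3, 6, 7}, add states in Sat(~done) with every successor in Z. Already a fixed point.
Sat(A[~done U done]) = {0, 3, 6, 7}
A[done U A[~done U done]]: least fixpoint, start Z0 = Sat(A[~done U done]) = {0, 3, 6, 7}, add states in Sat(done) with every successor in Z. Already a fixed point.
Sat(A[done U A[~done U done]]) = {0, 3, 6, 7}
7 ∈ Sat(A[done U A[~done U done]]) = {0, 3, 6, 7}, so the formula holds at 7.

Yes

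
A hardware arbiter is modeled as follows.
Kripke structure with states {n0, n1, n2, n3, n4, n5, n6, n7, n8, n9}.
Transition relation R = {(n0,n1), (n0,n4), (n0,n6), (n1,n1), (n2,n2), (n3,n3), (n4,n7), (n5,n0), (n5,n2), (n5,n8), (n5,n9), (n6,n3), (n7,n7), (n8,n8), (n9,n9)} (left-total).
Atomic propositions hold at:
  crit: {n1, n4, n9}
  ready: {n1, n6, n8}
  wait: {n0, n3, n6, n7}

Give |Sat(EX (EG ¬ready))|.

Sat(¬ready) = {n0, n2, n3, n4, n5, n7, n9}
EG ¬ready: greatest fixpoint, start Z0 = {n0, n2, n3, n4, n5, n7, n9}, keep only states in Sat with some successor in Z. Already a fixed point.
Sat(EG ¬ready) = {n0, n2, n3, n4, n5, n7, n9}
Sat(EX (EG ¬ready)) = {s : some successor in {n0, n2, n3, n4, n5, n7, n9}} = {n0, n2, n3, n4, n5, n6, n7, n9}
|Sat(EX (EG ¬ready))| = |{n0, n2, n3, n4, n5, n6, n7, n9}| = 8.

8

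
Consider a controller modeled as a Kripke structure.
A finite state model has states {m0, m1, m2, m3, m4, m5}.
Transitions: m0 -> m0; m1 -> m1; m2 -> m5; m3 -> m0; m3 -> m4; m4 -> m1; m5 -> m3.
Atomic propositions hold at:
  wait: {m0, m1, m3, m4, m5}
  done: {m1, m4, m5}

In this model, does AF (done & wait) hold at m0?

Sat(done & wait) = {m1, m4, m5}
AF (done & wait): least fixpoint, start Z0 = {m1, m4, m5}, add states with every successor in Z. Z1 = {m1, m2, m4, m5}; fixed.
Sat(AF (done & wait)) = {m1, m2, m4, m5}
m0 ∉ Sat(AF (done & wait)) = {m1, m2, m4, m5}, so the formula does not hold at m0.

No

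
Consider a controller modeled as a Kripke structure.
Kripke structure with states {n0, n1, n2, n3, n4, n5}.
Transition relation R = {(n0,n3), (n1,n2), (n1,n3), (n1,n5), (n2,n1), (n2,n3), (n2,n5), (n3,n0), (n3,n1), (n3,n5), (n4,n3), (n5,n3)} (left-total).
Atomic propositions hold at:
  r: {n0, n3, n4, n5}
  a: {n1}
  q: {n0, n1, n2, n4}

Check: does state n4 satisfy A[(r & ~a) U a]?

No

Sat(~a) = {n0, n2, n3, n4, n5}
Sat(r & ~a) = {n0, n3, n4, n5}
A[(r & ~a) U a]: least fixpoint, start Z0 = Sat(a) = {n1}, add states in Sat(r & ~a) with every successor in Z. Already a fixed point.
Sat(A[(r & ~a) U a]) = {n1}
n4 ∉ Sat(A[(r & ~a) U a]) = {n1}, so the formula does not hold at n4.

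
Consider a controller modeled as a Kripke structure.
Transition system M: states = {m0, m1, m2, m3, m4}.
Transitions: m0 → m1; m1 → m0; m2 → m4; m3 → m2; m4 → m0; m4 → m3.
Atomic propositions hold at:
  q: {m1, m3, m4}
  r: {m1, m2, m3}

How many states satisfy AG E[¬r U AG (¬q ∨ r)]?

Sat(¬r) = {m0, m4}
Sat(¬q) = {m0, m2}
Sat(¬q ∨ r) = {m0, m1, m2, m3}
AG (¬q ∨ r): greatest fixpoint, start Z0 = {m0, m1, m2, m3}, keep only states in Sat with every successor in Z. Z1 = {m0, m1, m3}; Z2 = {m0, m1}; fixed.
Sat(AG (¬q ∨ r)) = {m0, m1}
E[¬r U AG (¬q ∨ r)]: least fixpoint, start Z0 = Sat(AG (¬q ∨ r)) = {m0, m1}, add states in Sat(¬r) with some successor in Z. Z1 = {m0, m1, m4}; fixed.
Sat(E[¬r U AG (¬q ∨ r)]) = {m0, m1, m4}
AG E[¬r U AG (¬q ∨ r)]: greatest fixpoint, start Z0 = {m0, m1, m4}, keep only states in Sat with every successor in Z. Z1 = {m0, m1}; fixed.
Sat(AG E[¬r U AG (¬q ∨ r)]) = {m0, m1}
|Sat(AG E[¬r U AG (¬q ∨ r)])| = |{m0, m1}| = 2.

2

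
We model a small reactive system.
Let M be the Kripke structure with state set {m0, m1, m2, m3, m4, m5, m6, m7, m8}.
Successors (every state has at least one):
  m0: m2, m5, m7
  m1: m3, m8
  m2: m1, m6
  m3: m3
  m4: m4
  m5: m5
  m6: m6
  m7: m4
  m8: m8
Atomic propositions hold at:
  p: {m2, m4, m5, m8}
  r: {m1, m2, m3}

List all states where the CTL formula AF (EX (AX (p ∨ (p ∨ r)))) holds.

{m0, m1, m2, m3, m4, m5, m7, m8}

Sat(p ∨ r) = {m1, m2, m3, m4, m5, m8}
Sat(p ∨ (p ∨ r)) = {m1, m2, m3, m4, m5, m8}
Sat(AX (p ∨ (p ∨ r))) = {s : every successor in {m1, m2, m3, m4, m5, m8}} = {m1, m3, m4, m5, m7, m8}
Sat(EX (AX (p ∨ (p ∨ r)))) = {s : some successor in {m1, m3, m4, m5, m7, m8}} = {m0, m1, m2, m3, m4, m5, m7, m8}
AF (EX (AX (p ∨ (p ∨ r)))): least fixpoint, start Z0 = {m0, m1, m2, m3, m4, m5, m7, m8}, add states with every successor in Z. Already a fixed point.
Sat(AF (EX (AX (p ∨ (p ∨ r))))) = {m0, m1, m2, m3, m4, m5, m7, m8}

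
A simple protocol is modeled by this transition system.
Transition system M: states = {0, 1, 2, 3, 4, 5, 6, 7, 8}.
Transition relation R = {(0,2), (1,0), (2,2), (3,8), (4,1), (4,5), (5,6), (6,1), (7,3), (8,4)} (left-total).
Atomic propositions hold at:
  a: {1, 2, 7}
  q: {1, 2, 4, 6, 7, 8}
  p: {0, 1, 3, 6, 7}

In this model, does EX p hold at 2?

No

Sat(EX p) = {s : some successor in {0, 1, 3, 6, 7}} = {1, 4, 5, 6, 7}
2 ∉ Sat(EX p) = {1, 4, 5, 6, 7}, so the formula does not hold at 2.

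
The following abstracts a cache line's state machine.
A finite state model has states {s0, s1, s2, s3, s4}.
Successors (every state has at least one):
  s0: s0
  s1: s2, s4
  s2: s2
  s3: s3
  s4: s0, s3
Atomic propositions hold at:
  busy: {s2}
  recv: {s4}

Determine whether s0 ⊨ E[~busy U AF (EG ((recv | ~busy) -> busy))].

No

Sat(~busy) = {s0, s1, s3, s4}
Sat(recv | ~busy) = {s0, s1, s3, s4}
Sat((recv | ~busy) -> busy) = {s2}
EG ((recv | ~busy) -> busy): greatest fixpoint, start Z0 = {s2}, keep only states in Sat with some successor in Z. Already a fixed point.
Sat(EG ((recv | ~busy) -> busy)) = {s2}
AF (EG ((recv | ~busy) -> busy)): least fixpoint, start Z0 = {s2}, add states with every successor in Z. Already a fixed point.
Sat(AF (EG ((recv | ~busy) -> busy))) = {s2}
E[~busy U AF (EG ((recv | ~busy) -> busy))]: least fixpoint, start Z0 = Sat(AF (EG ((recv | ~busy) -> busy))) = {s2}, add states in Sat(~busy) with some successor in Z. Z1 = {s1, s2}; fixed.
Sat(E[~busy U AF (EG ((recv | ~busy) -> busy))]) = {s1, s2}
s0 ∉ Sat(E[~busy U AF (EG ((recv | ~busy) -> busy))]) = {s1, s2}, so the formula does not hold at s0.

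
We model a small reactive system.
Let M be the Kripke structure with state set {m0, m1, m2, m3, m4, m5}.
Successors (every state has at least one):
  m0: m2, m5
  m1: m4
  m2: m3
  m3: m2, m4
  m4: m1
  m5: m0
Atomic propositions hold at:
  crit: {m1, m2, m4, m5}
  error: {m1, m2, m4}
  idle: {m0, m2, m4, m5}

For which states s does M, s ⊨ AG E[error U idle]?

{m1, m4}

E[error U idle]: least fixpoint, start Z0 = Sat(idle) = {m0, m2, m4, m5}, add states in Sat(error) with some successor in Z. Z1 = {m0, m1, m2, m4, m5}; fixed.
Sat(E[error U idle]) = {m0, m1, m2, m4, m5}
AG E[error U idle]: greatest fixpoint, start Z0 = {m0, m1, m2, m4, m5}, keep only states in Sat with every successor in Z. Z1 = {m0, m1, m4, m5}; Z2 = {m1, m4, m5}; Z3 = {m1, m4}; fixed.
Sat(AG E[error U idle]) = {m1, m4}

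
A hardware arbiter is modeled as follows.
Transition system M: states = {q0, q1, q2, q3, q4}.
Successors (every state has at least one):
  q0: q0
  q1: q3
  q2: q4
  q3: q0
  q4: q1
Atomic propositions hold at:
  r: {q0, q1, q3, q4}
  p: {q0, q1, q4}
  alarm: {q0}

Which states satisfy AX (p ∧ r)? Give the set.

{q0, q2, q3, q4}

Sat(p ∧ r) = {q0, q1, q4}
Sat(AX (p ∧ r)) = {s : every successor in {q0, q1, q4}} = {q0, q2, q3, q4}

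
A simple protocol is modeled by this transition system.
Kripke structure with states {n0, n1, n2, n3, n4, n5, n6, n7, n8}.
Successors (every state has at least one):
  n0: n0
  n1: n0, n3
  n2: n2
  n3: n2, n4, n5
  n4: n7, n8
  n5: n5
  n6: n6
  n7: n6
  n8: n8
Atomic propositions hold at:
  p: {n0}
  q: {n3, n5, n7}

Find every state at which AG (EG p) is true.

{n0}

EG p: greatest fixpoint, start Z0 = {n0}, keep only states in Sat with some successor in Z. Already a fixed point.
Sat(EG p) = {n0}
AG (EG p): greatest fixpoint, start Z0 = {n0}, keep only states in Sat with every successor in Z. Already a fixed point.
Sat(AG (EG p)) = {n0}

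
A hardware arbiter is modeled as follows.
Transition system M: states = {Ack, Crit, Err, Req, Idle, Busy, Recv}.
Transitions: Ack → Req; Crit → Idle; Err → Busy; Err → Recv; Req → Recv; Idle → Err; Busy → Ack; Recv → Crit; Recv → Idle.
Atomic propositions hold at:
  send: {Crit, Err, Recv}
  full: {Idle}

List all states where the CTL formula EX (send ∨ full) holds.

{Crit, Err, Req, Idle, Recv}

Sat(send ∨ full) = {Crit, Err, Idle, Recv}
Sat(EX (send ∨ full)) = {s : some successor in {Crit, Err, Idle, Recv}} = {Crit, Err, Req, Idle, Recv}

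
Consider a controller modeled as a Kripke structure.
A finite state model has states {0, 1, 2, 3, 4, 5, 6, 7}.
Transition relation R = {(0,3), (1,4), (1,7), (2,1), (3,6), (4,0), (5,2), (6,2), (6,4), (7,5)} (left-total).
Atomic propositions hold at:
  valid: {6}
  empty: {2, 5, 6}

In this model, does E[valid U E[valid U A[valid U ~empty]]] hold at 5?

Sat(~empty) = {0, 1, 3, 4, 7}
A[valid U ~empty]: least fixpoint, start Z0 = Sat(~empty) = {0, 1, 3, 4, 7}, add states in Sat(valid) with every successor in Z. Already a fixed point.
Sat(A[valid U ~empty]) = {0, 1, 3, 4, 7}
E[valid U A[valid U ~empty]]: least fixpoint, start Z0 = Sat(A[valid U ~empty]) = {0, 1, 3, 4, 7}, add states in Sat(valid) with some successor in Z. Z1 = {0, 1, 3, 4, 6, 7}; fixed.
Sat(E[valid U A[valid U ~empty]]) = {0, 1, 3, 4, 6, 7}
E[valid U E[valid U A[valid U ~empty]]]: least fixpoint, start Z0 = Sat(E[valid U A[valid U ~empty]]) = {0, 1, 3, 4, 6, 7}, add states in Sat(valid) with some successor in Z. Already a fixed point.
Sat(E[valid U E[valid U A[valid U ~empty]]]) = {0, 1, 3, 4, 6, 7}
5 ∉ Sat(E[valid U E[valid U A[valid U ~empty]]]) = {0, 1, 3, 4, 6, 7}, so the formula does not hold at 5.

No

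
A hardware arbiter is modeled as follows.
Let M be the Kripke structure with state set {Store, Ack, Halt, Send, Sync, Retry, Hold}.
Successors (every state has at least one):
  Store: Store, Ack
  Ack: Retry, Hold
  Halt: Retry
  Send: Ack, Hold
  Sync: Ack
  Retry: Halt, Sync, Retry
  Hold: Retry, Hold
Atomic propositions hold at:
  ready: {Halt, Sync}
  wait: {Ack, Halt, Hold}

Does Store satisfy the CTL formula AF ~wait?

Yes

Sat(~wait) = {Store, Send, Sync, Retry}
AF ~wait: least fixpoint, start Z0 = {Store, Send, Sync, Retry}, add states with every successor in Z. Z1 = {Store, Halt, Send, Sync, Retry}; fixed.
Sat(AF ~wait) = {Store, Halt, Send, Sync, Retry}
Store ∈ Sat(AF ~wait) = {Store, Halt, Send, Sync, Retry}, so the formula holds at Store.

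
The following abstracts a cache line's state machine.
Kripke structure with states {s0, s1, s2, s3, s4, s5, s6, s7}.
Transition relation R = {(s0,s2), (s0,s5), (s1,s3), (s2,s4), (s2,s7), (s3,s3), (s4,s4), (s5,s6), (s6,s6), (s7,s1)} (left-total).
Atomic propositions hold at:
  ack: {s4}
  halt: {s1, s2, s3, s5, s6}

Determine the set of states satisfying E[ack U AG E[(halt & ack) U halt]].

Sat(halt & ack) = ∅
E[(halt & ack) U halt]: least fixpoint, start Z0 = Sat(halt) = {s1, s2, s3, s5, s6}, add states in Sat(halt & ack) with some successor in Z. Already a fixed point.
Sat(E[(halt & ack) U halt]) = {s1, s2, s3, s5, s6}
AG E[(halt & ack) U halt]: greatest fixpoint, start Z0 = {s1, s2, s3, s5, s6}, keep only states in Sat with every successor in Z. Z1 = {s1, s3, s5, s6}; fixed.
Sat(AG E[(halt & ack) U halt]) = {s1, s3, s5, s6}
E[ack U AG E[(halt & ack) U halt]]: least fixpoint, start Z0 = Sat(AG E[(halt & ack) U halt]) = {s1, s3, s5, s6}, add states in Sat(ack) with some successor in Z. Already a fixed point.
Sat(E[ack U AG E[(halt & ack) U halt]]) = {s1, s3, s5, s6}

{s1, s3, s5, s6}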